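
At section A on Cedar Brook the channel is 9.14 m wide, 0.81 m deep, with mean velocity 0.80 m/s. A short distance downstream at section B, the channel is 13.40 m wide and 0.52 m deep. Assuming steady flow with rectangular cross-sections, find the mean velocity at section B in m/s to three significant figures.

0.850 m/s

Q = A₁V₁ = (9.14×0.81) × 0.80 = 5.923 m³/s
A₂ = 13.40 × 0.52 = 6.968 m²
V₂ = Q/A₂ = 5.923/6.968 = 0.8500 m/s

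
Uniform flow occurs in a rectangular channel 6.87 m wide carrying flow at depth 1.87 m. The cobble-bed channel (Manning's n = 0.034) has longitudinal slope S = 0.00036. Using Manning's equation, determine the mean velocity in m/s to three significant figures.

A = b·y = 6.87 × 1.87 = 12.85 m²
P = b + 2y = 6.87 + 2×1.87 = 10.61 m
R = A/P = 12.85/10.61 = 1.211 m
Q = (1/n)·A·R^(2/3)·S^(1/2) = (1/0.034) × 12.85 × 1.211^(2/3) × 0.00036^(1/2) = 8.144 m³/s
V = Q/A = 8.144/12.85 = 0.6340 m/s

0.634 m/s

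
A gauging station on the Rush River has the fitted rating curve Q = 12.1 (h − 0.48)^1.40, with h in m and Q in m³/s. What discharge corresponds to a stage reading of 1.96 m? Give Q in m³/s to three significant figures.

Q = 12.1 × (1.96 − 0.48)^1.40 = 12.1 × 1.48^1.40 = 20.95 m³/s

20.9 m³/s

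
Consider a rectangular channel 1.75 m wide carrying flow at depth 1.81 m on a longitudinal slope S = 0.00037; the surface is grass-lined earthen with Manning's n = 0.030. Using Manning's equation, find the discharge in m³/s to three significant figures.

1.43 m³/s

A = b·y = 1.75 × 1.81 = 3.168 m²
P = b + 2y = 1.75 + 2×1.81 = 5.370 m
R = A/P = 3.168/5.370 = 0.5899 m
Q = (1/n)·A·R^(2/3)·S^(1/2) = (1/0.030) × 3.168 × 0.5899^(2/3) × 0.00037^(1/2) = 1.428 m³/s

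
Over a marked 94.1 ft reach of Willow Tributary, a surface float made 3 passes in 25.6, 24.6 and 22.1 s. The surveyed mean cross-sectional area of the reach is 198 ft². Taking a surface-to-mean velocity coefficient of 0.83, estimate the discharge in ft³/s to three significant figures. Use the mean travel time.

642 ft³/s

t̄ = (25.6 + 24.6 + 22.1) / 3 = 24.1 s
v_surface = L / t̄ = 94.1 / 24.1 = 3.905 ft/s
v_mean = 0.83 × 3.905 = 3.241 ft/s
Q = A × v_mean = 198 × 3.241 = 641.7 ft³/s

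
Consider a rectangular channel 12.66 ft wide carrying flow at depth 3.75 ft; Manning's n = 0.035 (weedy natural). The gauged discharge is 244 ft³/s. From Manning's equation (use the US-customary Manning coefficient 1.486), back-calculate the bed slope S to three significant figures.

0.00468

A = b·y = 12.66 × 3.75 = 47.48 ft²
P = b + 2y = 12.66 + 2×3.75 = 20.16 ft
R = A/P = 47.48/20.16 = 2.355 ft
S = (Q·n / (1.486·A·R^(2/3)))² = (244×0.035 / (1.486×47.48×1.770))² = 0.004677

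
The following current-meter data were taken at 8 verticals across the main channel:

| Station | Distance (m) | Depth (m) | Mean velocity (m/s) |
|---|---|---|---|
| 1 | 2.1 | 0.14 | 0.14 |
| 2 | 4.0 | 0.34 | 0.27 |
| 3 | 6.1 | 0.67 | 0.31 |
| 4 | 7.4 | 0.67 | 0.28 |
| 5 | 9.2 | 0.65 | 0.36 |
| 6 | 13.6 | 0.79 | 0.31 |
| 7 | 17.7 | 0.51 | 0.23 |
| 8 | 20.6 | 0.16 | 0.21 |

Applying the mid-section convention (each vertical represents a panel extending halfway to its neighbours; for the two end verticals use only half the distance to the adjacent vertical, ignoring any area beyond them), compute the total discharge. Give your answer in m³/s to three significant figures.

3.07 m³/s

w_1 = (4.0 − 2.1)/2 = 0.95 m; q_1 = 0.14 × 0.14 × 0.95 = 0.01862 m³/s
w_2 = (6.1 − 2.1)/2 = 2 m; q_2 = 0.27 × 0.34 × 2 = 0.1836 m³/s
w_3 = (7.4 − 4.0)/2 = 1.7 m; q_3 = 0.31 × 0.67 × 1.7 = 0.3531 m³/s
w_4 = (9.2 − 6.1)/2 = 1.55 m; q_4 = 0.28 × 0.67 × 1.55 = 0.2908 m³/s
w_5 = (13.6 − 7.4)/2 = 3.1 m; q_5 = 0.36 × 0.65 × 3.1 = 0.7254 m³/s
w_6 = (17.7 − 9.2)/2 = 4.25 m; q_6 = 0.31 × 0.79 × 4.25 = 1.041 m³/s
w_7 = (20.6 − 13.6)/2 = 3.5 m; q_7 = 0.23 × 0.51 × 3.5 = 0.4106 m³/s
w_8 = (20.6 − 17.7)/2 = 1.45 m; q_8 = 0.21 × 0.16 × 1.45 = 0.04872 m³/s
Q = Σ qᵢ = 3.072 m³/s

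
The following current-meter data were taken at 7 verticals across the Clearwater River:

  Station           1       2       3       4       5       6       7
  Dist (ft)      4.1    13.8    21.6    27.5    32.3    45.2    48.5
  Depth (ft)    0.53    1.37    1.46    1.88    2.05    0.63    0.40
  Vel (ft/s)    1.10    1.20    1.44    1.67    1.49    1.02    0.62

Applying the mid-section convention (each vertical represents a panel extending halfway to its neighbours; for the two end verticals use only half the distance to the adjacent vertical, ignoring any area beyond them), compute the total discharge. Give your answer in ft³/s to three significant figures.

w_1 = (13.8 − 4.1)/2 = 4.85 ft; q_1 = 1.10 × 0.53 × 4.85 = 2.828 ft³/s
w_2 = (21.6 − 4.1)/2 = 8.75 ft; q_2 = 1.20 × 1.37 × 8.75 = 14.39 ft³/s
w_3 = (27.5 − 13.8)/2 = 6.85 ft; q_3 = 1.44 × 1.46 × 6.85 = 14.40 ft³/s
w_4 = (32.3 − 21.6)/2 = 5.35 ft; q_4 = 1.67 × 1.88 × 5.35 = 16.80 ft³/s
w_5 = (45.2 − 27.5)/2 = 8.85 ft; q_5 = 1.49 × 2.05 × 8.85 = 27.03 ft³/s
w_6 = (48.5 − 32.3)/2 = 8.1 ft; q_6 = 1.02 × 0.63 × 8.1 = 5.205 ft³/s
w_7 = (48.5 − 45.2)/2 = 1.65 ft; q_7 = 0.62 × 0.40 × 1.65 = 0.4092 ft³/s
Q = Σ qᵢ = 81.06 ft³/s

81.1 ft³/s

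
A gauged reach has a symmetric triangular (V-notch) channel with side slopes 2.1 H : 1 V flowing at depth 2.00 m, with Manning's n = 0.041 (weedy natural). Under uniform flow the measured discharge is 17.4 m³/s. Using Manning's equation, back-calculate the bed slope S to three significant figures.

0.00827

A = z·y² = 2.1×2.00² = 8.400 m²
P = 2y√(1+z²) = 2×2.00×√(1+2.1²) = 9.304 m
R = A/P = 8.400/9.304 = 0.9029 m
S = (Q·n / (1·A·R^(2/3)))² = (17.4×0.041 / (1×8.400×0.9341))² = 0.008266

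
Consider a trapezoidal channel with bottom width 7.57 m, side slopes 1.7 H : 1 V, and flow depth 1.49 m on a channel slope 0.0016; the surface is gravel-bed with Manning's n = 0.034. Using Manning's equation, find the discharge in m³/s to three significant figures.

19.1 m³/s

A = (b + z·y)·y = (7.57 + 1.7×1.49)×1.49 = 15.05 m²
P = b + 2y√(1+z²) = 7.57 + 2×1.49×√(1+1.7²) = 13.45 m
R = A/P = 15.05/13.45 = 1.119 m
Q = (1/n)·A·R^(2/3)·S^(1/2) = (1/0.034) × 15.05 × 1.119^(2/3) × 0.0016^(1/2) = 19.09 m³/s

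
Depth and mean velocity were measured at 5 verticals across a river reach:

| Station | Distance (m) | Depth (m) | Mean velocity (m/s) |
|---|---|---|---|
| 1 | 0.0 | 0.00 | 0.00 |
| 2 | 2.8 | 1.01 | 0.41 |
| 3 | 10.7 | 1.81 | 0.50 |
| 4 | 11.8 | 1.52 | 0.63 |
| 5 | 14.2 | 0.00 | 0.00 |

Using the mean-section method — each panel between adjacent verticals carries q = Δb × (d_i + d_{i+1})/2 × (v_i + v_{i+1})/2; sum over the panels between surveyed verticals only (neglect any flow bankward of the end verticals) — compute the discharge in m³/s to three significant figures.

6.97 m³/s

Panel 1-2: Δb = 2.8 m, d̄ = (0.00+1.01)/2 = 0.505, v̄ = (0.00+0.41)/2 = 0.205 → q = 2.8×0.505×0.205 = 0.2899 m³/s
Panel 2-3: Δb = 7.9 m, d̄ = (1.01+1.81)/2 = 1.41, v̄ = (0.41+0.50)/2 = 0.455 → q = 7.9×1.41×0.455 = 5.068 m³/s
Panel 3-4: Δb = 1.1 m, d̄ = (1.81+1.52)/2 = 1.665, v̄ = (0.50+0.63)/2 = 0.565 → q = 1.1×1.665×0.565 = 1.035 m³/s
Panel 4-5: Δb = 2.4 m, d̄ = (1.52+0.00)/2 = 0.76, v̄ = (0.63+0.00)/2 = 0.315 → q = 2.4×0.76×0.315 = 0.5746 m³/s
Q = Σ q = 6.967 m³/s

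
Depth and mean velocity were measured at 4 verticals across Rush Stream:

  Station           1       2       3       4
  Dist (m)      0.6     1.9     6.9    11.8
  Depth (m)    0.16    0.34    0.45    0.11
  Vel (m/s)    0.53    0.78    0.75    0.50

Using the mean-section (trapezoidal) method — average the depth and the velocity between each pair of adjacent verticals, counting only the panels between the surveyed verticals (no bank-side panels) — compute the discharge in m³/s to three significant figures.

2.58 m³/s

Panel 1-2: Δb = 1.3 m, d̄ = (0.16+0.34)/2 = 0.25, v̄ = (0.53+0.78)/2 = 0.655 → q = 1.3×0.25×0.655 = 0.2129 m³/s
Panel 2-3: Δb = 5 m, d̄ = (0.34+0.45)/2 = 0.395, v̄ = (0.78+0.75)/2 = 0.765 → q = 5×0.395×0.765 = 1.511 m³/s
Panel 3-4: Δb = 4.9 m, d̄ = (0.45+0.11)/2 = 0.28, v̄ = (0.75+0.50)/2 = 0.625 → q = 4.9×0.28×0.625 = 0.8575 m³/s
Q = Σ q = 2.581 m³/s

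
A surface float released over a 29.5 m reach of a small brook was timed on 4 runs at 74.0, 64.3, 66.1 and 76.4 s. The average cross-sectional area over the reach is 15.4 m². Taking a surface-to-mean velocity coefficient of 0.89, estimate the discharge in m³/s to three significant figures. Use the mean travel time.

5.76 m³/s

t̄ = (74.0 + 64.3 + 66.1 + 76.4) / 4 = 70.2 s
v_surface = L / t̄ = 29.5 / 70.2 = 0.4202 m/s
v_mean = 0.89 × 0.4202 = 0.3740 m/s
Q = A × v_mean = 15.4 × 0.3740 = 5.760 m³/s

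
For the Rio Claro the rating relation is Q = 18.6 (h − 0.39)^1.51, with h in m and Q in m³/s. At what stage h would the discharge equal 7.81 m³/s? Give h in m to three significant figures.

0.953 m

h − h₀ = (Q/C)^(1/b) = (7.81/18.6)^(1/1.51) = 0.5629 m
h = 0.39 + 0.5629 = 0.9529 m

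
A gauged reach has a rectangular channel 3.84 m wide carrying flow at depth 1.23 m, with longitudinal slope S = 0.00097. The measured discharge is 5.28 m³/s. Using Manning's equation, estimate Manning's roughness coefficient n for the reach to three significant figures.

0.0230

A = b·y = 3.84 × 1.23 = 4.723 m²
P = b + 2y = 3.84 + 2×1.23 = 6.300 m
R = A/P = 4.723/6.300 = 0.7497 m
n = (1/Q)·A·R^(2/3)·S^(1/2) = (1/5.28) × 4.723 × 0.8253 × 0.03114 = 0.02299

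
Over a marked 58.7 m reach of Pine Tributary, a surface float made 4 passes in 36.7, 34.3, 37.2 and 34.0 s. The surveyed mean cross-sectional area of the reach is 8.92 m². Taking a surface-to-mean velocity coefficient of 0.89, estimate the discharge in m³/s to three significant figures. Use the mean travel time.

t̄ = (36.7 + 34.3 + 37.2 + 34.0) / 4 = 35.55 s
v_surface = L / t̄ = 58.7 / 35.55 = 1.651 m/s
v_mean = 0.89 × 1.651 = 1.470 m/s
Q = A × v_mean = 8.92 × 1.470 = 13.11 m³/s

13.1 m³/s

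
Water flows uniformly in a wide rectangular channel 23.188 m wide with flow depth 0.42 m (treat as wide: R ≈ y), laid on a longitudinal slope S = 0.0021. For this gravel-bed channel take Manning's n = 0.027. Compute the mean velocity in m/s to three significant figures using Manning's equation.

A = b·y = 23.188 × 0.42 = 9.739 m²
Wide channel: R ≈ y = 0.42 m
Q = (1/n)·A·R^(2/3)·S^(1/2) = (1/0.027) × 9.739 × 0.4200^(2/3) × 0.0021^(1/2) = 9.270 m³/s
V = Q/A = 9.270/9.739 = 0.9519 m/s

0.952 m/s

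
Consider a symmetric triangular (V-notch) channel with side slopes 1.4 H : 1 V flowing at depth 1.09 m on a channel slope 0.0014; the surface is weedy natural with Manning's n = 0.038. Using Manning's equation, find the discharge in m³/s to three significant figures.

0.952 m³/s

A = z·y² = 1.4×1.09² = 1.663 m²
P = 2y√(1+z²) = 2×1.09×√(1+1.4²) = 3.751 m
R = A/P = 1.663/3.751 = 0.4435 m
Q = (1/n)·A·R^(2/3)·S^(1/2) = (1/0.038) × 1.663 × 0.4435^(2/3) × 0.0014^(1/2) = 0.9525 m³/s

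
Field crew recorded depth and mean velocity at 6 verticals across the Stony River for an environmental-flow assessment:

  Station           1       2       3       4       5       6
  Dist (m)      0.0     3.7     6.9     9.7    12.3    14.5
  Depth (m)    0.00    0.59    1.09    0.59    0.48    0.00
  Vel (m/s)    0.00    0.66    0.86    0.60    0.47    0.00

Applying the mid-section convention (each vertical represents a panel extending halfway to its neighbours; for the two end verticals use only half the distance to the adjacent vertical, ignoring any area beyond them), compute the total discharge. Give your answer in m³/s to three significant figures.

5.65 m³/s

w_2 = (6.9 − 0.0)/2 = 3.45 m; q_2 = 0.66 × 0.59 × 3.45 = 1.343 m³/s
w_3 = (9.7 − 3.7)/2 = 3 m; q_3 = 0.86 × 1.09 × 3 = 2.812 m³/s
w_4 = (12.3 − 6.9)/2 = 2.7 m; q_4 = 0.60 × 0.59 × 2.7 = 0.9558 m³/s
w_5 = (14.5 − 9.7)/2 = 2.4 m; q_5 = 0.47 × 0.48 × 2.4 = 0.5414 m³/s
Stations 1, 6 contribute zero (depth or velocity is 0).
Q = Σ qᵢ = 5.653 m³/s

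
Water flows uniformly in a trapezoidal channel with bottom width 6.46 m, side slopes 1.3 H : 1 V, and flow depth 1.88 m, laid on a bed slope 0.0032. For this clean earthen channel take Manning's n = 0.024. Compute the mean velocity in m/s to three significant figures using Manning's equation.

2.84 m/s

A = (b + z·y)·y = (6.46 + 1.3×1.88)×1.88 = 16.74 m²
P = b + 2y√(1+z²) = 6.46 + 2×1.88×√(1+1.3²) = 12.63 m
R = A/P = 16.74/12.63 = 1.326 m
Q = (1/n)·A·R^(2/3)·S^(1/2) = (1/0.024) × 16.74 × 1.326^(2/3) × 0.0032^(1/2) = 47.61 m³/s
V = Q/A = 47.61/16.74 = 2.844 m/s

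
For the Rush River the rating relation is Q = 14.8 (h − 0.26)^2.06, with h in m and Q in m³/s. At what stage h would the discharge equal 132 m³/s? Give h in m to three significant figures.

h − h₀ = (Q/C)^(1/b) = (132/14.8)^(1/2.06) = 2.893 m
h = 0.26 + 2.893 = 3.153 m

3.15 m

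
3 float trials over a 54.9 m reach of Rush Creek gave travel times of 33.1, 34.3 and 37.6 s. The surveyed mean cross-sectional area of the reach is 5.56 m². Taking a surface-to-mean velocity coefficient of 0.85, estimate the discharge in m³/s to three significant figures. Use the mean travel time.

7.41 m³/s

t̄ = (33.1 + 34.3 + 37.6) / 3 = 35 s
v_surface = L / t̄ = 54.9 / 35 = 1.569 m/s
v_mean = 0.85 × 1.569 = 1.333 m/s
Q = A × v_mean = 5.56 × 1.333 = 7.413 m³/s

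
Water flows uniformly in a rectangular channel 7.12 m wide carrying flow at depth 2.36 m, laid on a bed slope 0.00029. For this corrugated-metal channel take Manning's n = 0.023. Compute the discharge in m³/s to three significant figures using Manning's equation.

15.7 m³/s

A = b·y = 7.12 × 2.36 = 16.80 m²
P = b + 2y = 7.12 + 2×2.36 = 11.84 m
R = A/P = 16.80/11.84 = 1.419 m
Q = (1/n)·A·R^(2/3)·S^(1/2) = (1/0.023) × 16.80 × 1.419^(2/3) × 0.00029^(1/2) = 15.71 m³/s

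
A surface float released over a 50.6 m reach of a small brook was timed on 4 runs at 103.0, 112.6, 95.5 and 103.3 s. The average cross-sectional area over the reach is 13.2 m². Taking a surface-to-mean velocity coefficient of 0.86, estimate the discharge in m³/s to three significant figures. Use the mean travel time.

t̄ = (103.0 + 112.6 + 95.5 + 103.3) / 4 = 103.6 s
v_surface = L / t̄ = 50.6 / 103.6 = 0.4884 m/s
v_mean = 0.86 × 0.4884 = 0.4200 m/s
Q = A × v_mean = 13.2 × 0.4200 = 5.545 m³/s

5.54 m³/s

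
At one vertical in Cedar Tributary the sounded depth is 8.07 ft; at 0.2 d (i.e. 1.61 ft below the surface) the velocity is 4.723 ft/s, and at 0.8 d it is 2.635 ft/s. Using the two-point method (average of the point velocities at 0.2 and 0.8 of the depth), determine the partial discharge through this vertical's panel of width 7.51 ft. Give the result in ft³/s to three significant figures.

v̄ = (4.723 + 2.635) / 2 = 3.679 ft/s
q = v̄ × d × w = 3.679 × 8.07 × 7.51 = 223.0 ft³/s

223 ft³/s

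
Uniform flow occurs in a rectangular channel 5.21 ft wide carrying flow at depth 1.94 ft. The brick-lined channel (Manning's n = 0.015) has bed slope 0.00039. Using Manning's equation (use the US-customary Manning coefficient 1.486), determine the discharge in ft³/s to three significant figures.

21.2 ft³/s

A = b·y = 5.21 × 1.94 = 10.11 ft²
P = b + 2y = 5.21 + 2×1.94 = 9.090 ft
R = A/P = 10.11/9.090 = 1.112 ft
Q = (1.486/n)·A·R^(2/3)·S^(1/2) = (1.486/0.015) × 10.11 × 1.112^(2/3) × 0.00039^(1/2) = 21.22 ft³/s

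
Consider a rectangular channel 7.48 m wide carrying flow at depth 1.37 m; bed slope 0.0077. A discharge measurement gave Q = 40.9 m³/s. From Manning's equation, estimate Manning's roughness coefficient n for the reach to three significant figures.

0.0220

A = b·y = 7.48 × 1.37 = 10.25 m²
P = b + 2y = 7.48 + 2×1.37 = 10.22 m
R = A/P = 10.25/10.22 = 1.003 m
n = (1/Q)·A·R^(2/3)·S^(1/2) = (1/40.9) × 10.25 × 1.002 × 0.08775 = 0.02203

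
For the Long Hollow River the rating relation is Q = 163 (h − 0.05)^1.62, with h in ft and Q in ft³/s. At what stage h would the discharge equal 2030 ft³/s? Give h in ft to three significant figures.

h − h₀ = (Q/C)^(1/b) = (2030/163)^(1/1.62) = 4.744 ft
h = 0.05 + 4.744 = 4.794 ft

4.79 ft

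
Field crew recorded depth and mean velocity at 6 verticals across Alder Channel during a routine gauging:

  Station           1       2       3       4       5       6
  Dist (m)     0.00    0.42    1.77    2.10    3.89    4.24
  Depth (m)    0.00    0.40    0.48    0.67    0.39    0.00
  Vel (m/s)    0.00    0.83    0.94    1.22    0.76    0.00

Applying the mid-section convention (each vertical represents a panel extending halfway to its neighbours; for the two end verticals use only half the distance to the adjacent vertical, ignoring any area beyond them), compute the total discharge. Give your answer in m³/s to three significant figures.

1.86 m³/s

w_2 = (1.77 − 0.00)/2 = 0.885 m; q_2 = 0.83 × 0.40 × 0.885 = 0.2938 m³/s
w_3 = (2.10 − 0.42)/2 = 0.84 m; q_3 = 0.94 × 0.48 × 0.84 = 0.3790 m³/s
w_4 = (3.89 − 1.77)/2 = 1.06 m; q_4 = 1.22 × 0.67 × 1.06 = 0.8664 m³/s
w_5 = (4.24 − 2.10)/2 = 1.07 m; q_5 = 0.76 × 0.39 × 1.07 = 0.3171 m³/s
Stations 1, 6 contribute zero (depth or velocity is 0).
Q = Σ qᵢ = 1.856 m³/s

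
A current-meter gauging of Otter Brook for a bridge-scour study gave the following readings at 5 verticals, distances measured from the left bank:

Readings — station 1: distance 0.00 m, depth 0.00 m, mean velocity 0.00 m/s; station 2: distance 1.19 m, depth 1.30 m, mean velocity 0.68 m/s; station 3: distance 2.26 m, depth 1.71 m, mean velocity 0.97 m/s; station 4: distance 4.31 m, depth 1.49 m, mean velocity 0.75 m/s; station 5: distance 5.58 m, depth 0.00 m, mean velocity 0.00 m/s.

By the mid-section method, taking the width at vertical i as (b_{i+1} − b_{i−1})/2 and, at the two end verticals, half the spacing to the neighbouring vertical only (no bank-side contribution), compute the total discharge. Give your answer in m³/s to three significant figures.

5.44 m³/s

w_2 = (2.26 − 0.00)/2 = 1.13 m; q_2 = 0.68 × 1.30 × 1.13 = 0.9989 m³/s
w_3 = (4.31 − 1.19)/2 = 1.56 m; q_3 = 0.97 × 1.71 × 1.56 = 2.588 m³/s
w_4 = (5.58 − 2.26)/2 = 1.66 m; q_4 = 0.75 × 1.49 × 1.66 = 1.855 m³/s
Stations 1, 5 contribute zero (depth or velocity is 0).
Q = Σ qᵢ = 5.442 m³/s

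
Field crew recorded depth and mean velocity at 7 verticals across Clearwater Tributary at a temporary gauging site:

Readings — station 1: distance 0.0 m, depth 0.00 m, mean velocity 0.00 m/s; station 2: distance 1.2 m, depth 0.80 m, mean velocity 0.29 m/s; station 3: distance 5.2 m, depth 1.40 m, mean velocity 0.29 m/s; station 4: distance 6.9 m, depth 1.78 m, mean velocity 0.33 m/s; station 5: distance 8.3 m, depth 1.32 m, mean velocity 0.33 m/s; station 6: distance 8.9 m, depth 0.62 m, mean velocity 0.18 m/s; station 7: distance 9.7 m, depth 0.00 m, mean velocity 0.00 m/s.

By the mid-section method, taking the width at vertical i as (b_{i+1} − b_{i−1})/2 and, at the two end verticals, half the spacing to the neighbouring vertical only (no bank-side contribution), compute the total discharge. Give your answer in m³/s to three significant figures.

w_2 = (5.2 − 0.0)/2 = 2.6 m; q_2 = 0.29 × 0.80 × 2.6 = 0.6032 m³/s
w_3 = (6.9 − 1.2)/2 = 2.85 m; q_3 = 0.29 × 1.40 × 2.85 = 1.157 m³/s
w_4 = (8.3 − 5.2)/2 = 1.55 m; q_4 = 0.33 × 1.78 × 1.55 = 0.9105 m³/s
w_5 = (8.9 − 6.9)/2 = 1 m; q_5 = 0.33 × 1.32 × 1 = 0.4356 m³/s
w_6 = (9.7 − 8.3)/2 = 0.7 m; q_6 = 0.18 × 0.62 × 0.7 = 0.07812 m³/s
Stations 1, 7 contribute zero (depth or velocity is 0).
Q = Σ qᵢ = 3.184 m³/s

3.18 m³/s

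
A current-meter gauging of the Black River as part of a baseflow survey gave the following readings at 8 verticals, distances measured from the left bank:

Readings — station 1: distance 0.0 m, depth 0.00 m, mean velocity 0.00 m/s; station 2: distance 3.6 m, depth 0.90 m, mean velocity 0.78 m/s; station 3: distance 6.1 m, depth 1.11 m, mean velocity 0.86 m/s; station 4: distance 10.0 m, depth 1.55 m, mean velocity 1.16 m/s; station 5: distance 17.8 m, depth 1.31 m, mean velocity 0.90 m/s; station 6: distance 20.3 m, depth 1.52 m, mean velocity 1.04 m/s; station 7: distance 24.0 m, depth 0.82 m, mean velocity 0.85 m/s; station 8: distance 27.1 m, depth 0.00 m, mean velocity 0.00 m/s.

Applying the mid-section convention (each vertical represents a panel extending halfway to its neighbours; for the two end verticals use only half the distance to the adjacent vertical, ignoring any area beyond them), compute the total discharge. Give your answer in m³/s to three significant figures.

w_2 = (6.1 − 0.0)/2 = 3.05 m; q_2 = 0.78 × 0.90 × 3.05 = 2.141 m³/s
w_3 = (10.0 − 3.6)/2 = 3.2 m; q_3 = 0.86 × 1.11 × 3.2 = 3.055 m³/s
w_4 = (17.8 − 6.1)/2 = 5.85 m; q_4 = 1.16 × 1.55 × 5.85 = 10.52 m³/s
w_5 = (20.3 − 10.0)/2 = 5.15 m; q_5 = 0.90 × 1.31 × 5.15 = 6.072 m³/s
w_6 = (24.0 − 17.8)/2 = 3.1 m; q_6 = 1.04 × 1.52 × 3.1 = 4.900 m³/s
w_7 = (27.1 − 20.3)/2 = 3.4 m; q_7 = 0.85 × 0.82 × 3.4 = 2.370 m³/s
Stations 1, 8 contribute zero (depth or velocity is 0).
Q = Σ qᵢ = 29.06 m³/s

29.1 m³/s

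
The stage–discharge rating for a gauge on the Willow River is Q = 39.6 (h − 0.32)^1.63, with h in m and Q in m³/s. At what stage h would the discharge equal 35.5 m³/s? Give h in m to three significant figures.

1.26 m

h − h₀ = (Q/C)^(1/b) = (35.5/39.6)^(1/1.63) = 0.9351 m
h = 0.32 + 0.9351 = 1.255 m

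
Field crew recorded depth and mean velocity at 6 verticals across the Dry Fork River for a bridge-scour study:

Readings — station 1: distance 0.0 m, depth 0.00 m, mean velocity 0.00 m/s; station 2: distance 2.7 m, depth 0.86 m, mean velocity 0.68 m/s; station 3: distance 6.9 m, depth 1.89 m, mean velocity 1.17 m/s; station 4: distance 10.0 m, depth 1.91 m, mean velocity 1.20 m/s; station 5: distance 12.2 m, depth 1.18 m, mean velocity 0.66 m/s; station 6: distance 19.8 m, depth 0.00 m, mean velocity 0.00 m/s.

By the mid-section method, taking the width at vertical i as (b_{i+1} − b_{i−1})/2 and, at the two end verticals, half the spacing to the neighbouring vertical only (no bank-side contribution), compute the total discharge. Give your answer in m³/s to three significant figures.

w_2 = (6.9 − 0.0)/2 = 3.45 m; q_2 = 0.68 × 0.86 × 3.45 = 2.018 m³/s
w_3 = (10.0 − 2.7)/2 = 3.65 m; q_3 = 1.17 × 1.89 × 3.65 = 8.071 m³/s
w_4 = (12.2 − 6.9)/2 = 2.65 m; q_4 = 1.20 × 1.91 × 2.65 = 6.074 m³/s
w_5 = (19.8 − 10.0)/2 = 4.9 m; q_5 = 0.66 × 1.18 × 4.9 = 3.816 m³/s
Stations 1, 6 contribute zero (depth or velocity is 0).
Q = Σ qᵢ = 19.98 m³/s

20.0 m³/s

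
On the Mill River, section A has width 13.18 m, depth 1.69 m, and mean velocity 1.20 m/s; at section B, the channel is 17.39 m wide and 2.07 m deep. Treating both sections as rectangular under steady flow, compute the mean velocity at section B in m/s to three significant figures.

0.743 m/s

Q = A₁V₁ = (13.18×1.69) × 1.20 = 26.73 m³/s
A₂ = 17.39 × 2.07 = 36.00 m²
V₂ = Q/A₂ = 26.73/36.00 = 0.7425 m/s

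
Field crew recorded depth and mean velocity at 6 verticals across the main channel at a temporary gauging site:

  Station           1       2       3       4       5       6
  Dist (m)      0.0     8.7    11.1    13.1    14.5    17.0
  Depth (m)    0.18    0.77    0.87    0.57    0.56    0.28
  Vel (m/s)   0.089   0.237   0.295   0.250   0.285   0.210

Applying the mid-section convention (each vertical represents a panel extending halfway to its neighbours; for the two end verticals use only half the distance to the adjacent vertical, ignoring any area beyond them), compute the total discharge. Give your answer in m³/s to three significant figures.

2.27 m³/s

w_1 = (8.7 − 0.0)/2 = 4.35 m; q_1 = 0.089 × 0.18 × 4.35 = 0.06969 m³/s
w_2 = (11.1 − 0.0)/2 = 5.55 m; q_2 = 0.237 × 0.77 × 5.55 = 1.013 m³/s
w_3 = (13.1 − 8.7)/2 = 2.2 m; q_3 = 0.295 × 0.87 × 2.2 = 0.5646 m³/s
w_4 = (14.5 − 11.1)/2 = 1.7 m; q_4 = 0.250 × 0.57 × 1.7 = 0.2423 m³/s
w_5 = (17.0 − 13.1)/2 = 1.95 m; q_5 = 0.285 × 0.56 × 1.95 = 0.3112 m³/s
w_6 = (17.0 − 14.5)/2 = 1.25 m; q_6 = 0.210 × 0.28 × 1.25 = 0.07350 m³/s
Q = Σ qᵢ = 2.274 m³/s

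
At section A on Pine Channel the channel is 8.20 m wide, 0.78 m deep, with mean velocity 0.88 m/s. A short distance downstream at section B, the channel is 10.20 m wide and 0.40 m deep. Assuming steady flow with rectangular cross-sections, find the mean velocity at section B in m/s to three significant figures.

Q = A₁V₁ = (8.20×0.78) × 0.88 = 5.628 m³/s
A₂ = 10.20 × 0.40 = 4.080 m²
V₂ = Q/A₂ = 5.628/4.080 = 1.380 m/s

1.38 m/s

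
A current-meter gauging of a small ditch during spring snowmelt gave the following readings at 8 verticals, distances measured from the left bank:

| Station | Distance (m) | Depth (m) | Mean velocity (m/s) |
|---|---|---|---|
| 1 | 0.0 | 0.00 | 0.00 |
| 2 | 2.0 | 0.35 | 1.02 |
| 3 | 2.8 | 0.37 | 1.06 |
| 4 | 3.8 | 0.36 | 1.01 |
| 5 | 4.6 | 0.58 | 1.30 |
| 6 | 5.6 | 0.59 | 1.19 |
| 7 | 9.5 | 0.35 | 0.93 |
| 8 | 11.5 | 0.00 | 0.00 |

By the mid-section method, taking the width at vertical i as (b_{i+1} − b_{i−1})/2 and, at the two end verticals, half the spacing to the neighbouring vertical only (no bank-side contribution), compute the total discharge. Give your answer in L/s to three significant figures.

4540 L/s

w_2 = (2.8 − 0.0)/2 = 1.4 m; q_2 = 1.02 × 0.35 × 1.4 = 0.4998 m³/s
w_3 = (3.8 − 2.0)/2 = 0.9 m; q_3 = 1.06 × 0.37 × 0.9 = 0.3530 m³/s
w_4 = (4.6 − 2.8)/2 = 0.9 m; q_4 = 1.01 × 0.36 × 0.9 = 0.3272 m³/s
w_5 = (5.6 − 3.8)/2 = 0.9 m; q_5 = 1.30 × 0.58 × 0.9 = 0.6786 m³/s
w_6 = (9.5 − 4.6)/2 = 2.45 m; q_6 = 1.19 × 0.59 × 2.45 = 1.720 m³/s
w_7 = (11.5 − 5.6)/2 = 2.95 m; q_7 = 0.93 × 0.35 × 2.95 = 0.9602 m³/s
Stations 1, 8 contribute zero (depth or velocity is 0).
Q = Σ qᵢ = 4.539 m³/s
= 4.539 × 1000 = 4539 L/s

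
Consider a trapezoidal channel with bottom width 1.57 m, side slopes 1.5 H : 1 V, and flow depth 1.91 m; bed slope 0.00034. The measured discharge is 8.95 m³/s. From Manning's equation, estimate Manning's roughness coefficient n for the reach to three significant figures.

0.0175

A = (b + z·y)·y = (1.57 + 1.5×1.91)×1.91 = 8.471 m²
P = b + 2y√(1+z²) = 1.57 + 2×1.91×√(1+1.5²) = 8.457 m
R = A/P = 8.471/8.457 = 1.002 m
n = (1/Q)·A·R^(2/3)·S^(1/2) = (1/8.95) × 8.471 × 1.001 × 0.01844 = 0.01747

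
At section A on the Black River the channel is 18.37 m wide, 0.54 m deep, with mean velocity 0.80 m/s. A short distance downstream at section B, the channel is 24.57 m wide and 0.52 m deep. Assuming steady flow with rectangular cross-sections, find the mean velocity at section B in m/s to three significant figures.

Q = A₁V₁ = (18.37×0.54) × 0.80 = 7.936 m³/s
A₂ = 24.57 × 0.52 = 12.78 m²
V₂ = Q/A₂ = 7.936/12.78 = 0.6211 m/s

0.621 m/s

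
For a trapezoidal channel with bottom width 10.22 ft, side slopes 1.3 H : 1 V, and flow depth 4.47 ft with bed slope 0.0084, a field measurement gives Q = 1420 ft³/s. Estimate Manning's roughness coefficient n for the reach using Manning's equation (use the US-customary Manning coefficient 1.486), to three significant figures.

A = (b + z·y)·y = (10.22 + 1.3×4.47)×4.47 = 71.66 ft²
P = b + 2y√(1+z²) = 10.22 + 2×4.47×√(1+1.3²) = 24.88 ft
R = A/P = 71.66/24.88 = 2.880 ft
n = (1.486/Q)·A·R^(2/3)·S^(1/2) = (1.486/1420) × 71.66 × 2.024 × 0.09165 = 0.01391

0.0139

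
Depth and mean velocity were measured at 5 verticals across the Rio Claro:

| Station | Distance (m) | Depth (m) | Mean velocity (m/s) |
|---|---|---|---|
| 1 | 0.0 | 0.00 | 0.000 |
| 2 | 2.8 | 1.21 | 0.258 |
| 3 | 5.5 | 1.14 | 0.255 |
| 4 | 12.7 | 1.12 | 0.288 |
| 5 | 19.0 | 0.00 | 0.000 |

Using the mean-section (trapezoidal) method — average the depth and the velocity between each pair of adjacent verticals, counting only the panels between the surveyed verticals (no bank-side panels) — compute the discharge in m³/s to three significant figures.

Panel 1-2: Δb = 2.8 m, d̄ = (0.00+1.21)/2 = 0.605, v̄ = (0.000+0.258)/2 = 0.129 → q = 2.8×0.605×0.129 = 0.2185 m³/s
Panel 2-3: Δb = 2.7 m, d̄ = (1.21+1.14)/2 = 1.175, v̄ = (0.258+0.255)/2 = 0.2565 → q = 2.7×1.175×0.2565 = 0.8137 m³/s
Panel 3-4: Δb = 7.2 m, d̄ = (1.14+1.12)/2 = 1.13, v̄ = (0.255+0.288)/2 = 0.2715 → q = 7.2×1.13×0.2715 = 2.209 m³/s
Panel 4-5: Δb = 6.3 m, d̄ = (1.12+0.00)/2 = 0.56, v̄ = (0.288+0.000)/2 = 0.144 → q = 6.3×0.56×0.144 = 0.5080 m³/s
Q = Σ q = 3.749 m³/s

3.75 m³/s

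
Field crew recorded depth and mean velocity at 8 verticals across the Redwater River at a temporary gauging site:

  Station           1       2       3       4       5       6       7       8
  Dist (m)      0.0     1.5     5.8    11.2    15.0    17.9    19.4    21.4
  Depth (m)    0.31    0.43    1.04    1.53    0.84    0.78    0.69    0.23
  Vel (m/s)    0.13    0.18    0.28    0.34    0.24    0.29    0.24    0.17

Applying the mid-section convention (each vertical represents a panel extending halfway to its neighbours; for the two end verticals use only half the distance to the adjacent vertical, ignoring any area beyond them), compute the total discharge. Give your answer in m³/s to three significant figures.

w_1 = (1.5 − 0.0)/2 = 0.75 m; q_1 = 0.13 × 0.31 × 0.75 = 0.03023 m³/s
w_2 = (5.8 − 0.0)/2 = 2.9 m; q_2 = 0.18 × 0.43 × 2.9 = 0.2245 m³/s
w_3 = (11.2 − 1.5)/2 = 4.85 m; q_3 = 0.28 × 1.04 × 4.85 = 1.412 m³/s
w_4 = (15.0 − 5.8)/2 = 4.6 m; q_4 = 0.34 × 1.53 × 4.6 = 2.393 m³/s
w_5 = (17.9 − 11.2)/2 = 3.35 m; q_5 = 0.24 × 0.84 × 3.35 = 0.6754 m³/s
w_6 = (19.4 − 15.0)/2 = 2.2 m; q_6 = 0.29 × 0.78 × 2.2 = 0.4976 m³/s
w_7 = (21.4 − 17.9)/2 = 1.75 m; q_7 = 0.24 × 0.69 × 1.75 = 0.2898 m³/s
w_8 = (21.4 − 19.4)/2 = 1 m; q_8 = 0.17 × 0.23 × 1 = 0.03910 m³/s
Q = Σ qᵢ = 5.562 m³/s

5.56 m³/s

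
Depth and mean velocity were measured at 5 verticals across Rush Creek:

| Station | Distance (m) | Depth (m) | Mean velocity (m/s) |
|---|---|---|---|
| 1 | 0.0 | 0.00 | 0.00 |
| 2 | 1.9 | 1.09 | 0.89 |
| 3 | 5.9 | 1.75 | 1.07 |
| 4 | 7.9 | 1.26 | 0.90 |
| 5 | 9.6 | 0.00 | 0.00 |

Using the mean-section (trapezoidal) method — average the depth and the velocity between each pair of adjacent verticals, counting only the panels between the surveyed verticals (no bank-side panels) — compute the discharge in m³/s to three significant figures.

Panel 1-2: Δb = 1.9 m, d̄ = (0.00+1.09)/2 = 0.545, v̄ = (0.00+0.89)/2 = 0.445 → q = 1.9×0.545×0.445 = 0.4608 m³/s
Panel 2-3: Δb = 4 m, d̄ = (1.09+1.75)/2 = 1.42, v̄ = (0.89+1.07)/2 = 0.98 → q = 4×1.42×0.98 = 5.566 m³/s
Panel 3-4: Δb = 2 m, d̄ = (1.75+1.26)/2 = 1.505, v̄ = (1.07+0.90)/2 = 0.985 → q = 2×1.505×0.985 = 2.965 m³/s
Panel 4-5: Δb = 1.7 m, d̄ = (1.26+0.00)/2 = 0.63, v̄ = (0.90+0.00)/2 = 0.45 → q = 1.7×0.63×0.45 = 0.4820 m³/s
Q = Σ q = 9.474 m³/s

9.47 m³/s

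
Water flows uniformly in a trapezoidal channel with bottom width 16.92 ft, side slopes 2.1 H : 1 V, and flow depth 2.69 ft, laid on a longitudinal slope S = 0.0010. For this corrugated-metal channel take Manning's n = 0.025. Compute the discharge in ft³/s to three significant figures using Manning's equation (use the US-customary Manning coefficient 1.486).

185 ft³/s

A = (b + z·y)·y = (16.92 + 2.1×2.69)×2.69 = 60.71 ft²
P = b + 2y√(1+z²) = 16.92 + 2×2.69×√(1+2.1²) = 29.43 ft
R = A/P = 60.71/29.43 = 2.063 ft
Q = (1.486/n)·A·R^(2/3)·S^(1/2) = (1.486/0.025) × 60.71 × 2.063^(2/3) × 0.0010^(1/2) = 184.9 ft³/s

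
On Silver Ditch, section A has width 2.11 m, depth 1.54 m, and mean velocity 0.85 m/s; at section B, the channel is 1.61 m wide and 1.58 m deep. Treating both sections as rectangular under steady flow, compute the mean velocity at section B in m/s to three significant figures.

Q = A₁V₁ = (2.11×1.54) × 0.85 = 2.762 m³/s
A₂ = 1.61 × 1.58 = 2.544 m²
V₂ = Q/A₂ = 2.762/2.544 = 1.086 m/s

1.09 m/s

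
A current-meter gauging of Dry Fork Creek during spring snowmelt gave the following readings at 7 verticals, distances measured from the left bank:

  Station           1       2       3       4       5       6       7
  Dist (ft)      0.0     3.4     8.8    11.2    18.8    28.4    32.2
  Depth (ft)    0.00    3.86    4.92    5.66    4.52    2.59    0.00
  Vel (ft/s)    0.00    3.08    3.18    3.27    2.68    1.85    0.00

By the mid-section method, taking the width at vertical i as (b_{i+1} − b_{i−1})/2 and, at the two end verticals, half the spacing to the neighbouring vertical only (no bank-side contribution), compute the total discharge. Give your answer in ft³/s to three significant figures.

w_2 = (8.8 − 0.0)/2 = 4.4 ft; q_2 = 3.08 × 3.86 × 4.4 = 52.31 ft³/s
w_3 = (11.2 − 3.4)/2 = 3.9 ft; q_3 = 3.18 × 4.92 × 3.9 = 61.02 ft³/s
w_4 = (18.8 − 8.8)/2 = 5 ft; q_4 = 3.27 × 5.66 × 5 = 92.54 ft³/s
w_5 = (28.4 − 11.2)/2 = 8.6 ft; q_5 = 2.68 × 4.52 × 8.6 = 104.2 ft³/s
w_6 = (32.2 − 18.8)/2 = 6.7 ft; q_6 = 1.85 × 2.59 × 6.7 = 32.10 ft³/s
Stations 1, 7 contribute zero (depth or velocity is 0).
Q = Σ qᵢ = 342.1 ft³/s

342 ft³/s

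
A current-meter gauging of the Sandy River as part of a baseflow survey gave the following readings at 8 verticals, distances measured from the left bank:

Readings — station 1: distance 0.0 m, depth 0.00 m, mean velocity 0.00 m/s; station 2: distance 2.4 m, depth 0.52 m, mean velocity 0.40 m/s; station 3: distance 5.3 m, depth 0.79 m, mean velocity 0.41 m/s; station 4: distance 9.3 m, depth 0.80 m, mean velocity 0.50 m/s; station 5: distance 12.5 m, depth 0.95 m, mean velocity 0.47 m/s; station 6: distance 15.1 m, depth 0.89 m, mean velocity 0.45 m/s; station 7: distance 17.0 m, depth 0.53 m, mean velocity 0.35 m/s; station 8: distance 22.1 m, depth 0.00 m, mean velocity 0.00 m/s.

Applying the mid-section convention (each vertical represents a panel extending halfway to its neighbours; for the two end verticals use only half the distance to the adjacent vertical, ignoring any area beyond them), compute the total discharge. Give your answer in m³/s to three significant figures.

5.95 m³/s

w_2 = (5.3 − 0.0)/2 = 2.65 m; q_2 = 0.40 × 0.52 × 2.65 = 0.5512 m³/s
w_3 = (9.3 − 2.4)/2 = 3.45 m; q_3 = 0.41 × 0.79 × 3.45 = 1.117 m³/s
w_4 = (12.5 − 5.3)/2 = 3.6 m; q_4 = 0.50 × 0.80 × 3.6 = 1.440 m³/s
w_5 = (15.1 − 9.3)/2 = 2.9 m; q_5 = 0.47 × 0.95 × 2.9 = 1.295 m³/s
w_6 = (17.0 − 12.5)/2 = 2.25 m; q_6 = 0.45 × 0.89 × 2.25 = 0.9011 m³/s
w_7 = (22.1 − 15.1)/2 = 3.5 m; q_7 = 0.35 × 0.53 × 3.5 = 0.6493 m³/s
Stations 1, 8 contribute zero (depth or velocity is 0).
Q = Σ qᵢ = 5.954 m³/s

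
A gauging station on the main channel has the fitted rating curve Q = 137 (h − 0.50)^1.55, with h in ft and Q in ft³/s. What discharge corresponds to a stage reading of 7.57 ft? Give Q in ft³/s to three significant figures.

2840 ft³/s

Q = 137 × (7.57 − 0.50)^1.55 = 137 × 7.07^1.55 = 2840 ft³/s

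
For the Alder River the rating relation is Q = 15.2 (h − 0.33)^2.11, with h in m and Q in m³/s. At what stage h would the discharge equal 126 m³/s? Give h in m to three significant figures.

3.05 m

h − h₀ = (Q/C)^(1/b) = (126/15.2)^(1/2.11) = 2.725 m
h = 0.33 + 2.725 = 3.055 m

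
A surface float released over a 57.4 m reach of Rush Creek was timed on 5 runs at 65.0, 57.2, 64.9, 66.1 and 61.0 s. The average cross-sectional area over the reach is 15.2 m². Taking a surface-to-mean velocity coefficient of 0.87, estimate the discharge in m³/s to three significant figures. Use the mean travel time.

12.1 m³/s

t̄ = (65.0 + 57.2 + 64.9 + 66.1 + 61.0) / 5 = 62.84 s
v_surface = L / t̄ = 57.4 / 62.84 = 0.9134 m/s
v_mean = 0.87 × 0.9134 = 0.7947 m/s
Q = A × v_mean = 15.2 × 0.7947 = 12.08 m³/s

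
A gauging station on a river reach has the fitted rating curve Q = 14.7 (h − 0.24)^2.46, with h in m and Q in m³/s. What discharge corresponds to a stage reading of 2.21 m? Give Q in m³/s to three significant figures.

Q = 14.7 × (2.21 − 0.24)^2.46 = 14.7 × 1.97^2.46 = 77.93 m³/s

77.9 m³/s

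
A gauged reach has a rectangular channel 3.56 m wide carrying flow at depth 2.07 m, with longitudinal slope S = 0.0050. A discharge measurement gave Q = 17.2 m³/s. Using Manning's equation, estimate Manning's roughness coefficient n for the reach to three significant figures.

0.0294

A = b·y = 3.56 × 2.07 = 7.369 m²
P = b + 2y = 3.56 + 2×2.07 = 7.700 m
R = A/P = 7.369/7.700 = 0.9570 m
n = (1/Q)·A·R^(2/3)·S^(1/2) = (1/17.2) × 7.369 × 0.9712 × 0.07071 = 0.02942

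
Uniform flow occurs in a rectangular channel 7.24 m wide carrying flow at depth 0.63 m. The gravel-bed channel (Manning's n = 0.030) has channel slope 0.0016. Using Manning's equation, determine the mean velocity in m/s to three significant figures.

A = b·y = 7.24 × 0.63 = 4.561 m²
P = b + 2y = 7.24 + 2×0.63 = 8.500 m
R = A/P = 4.561/8.500 = 0.5366 m
Q = (1/n)·A·R^(2/3)·S^(1/2) = (1/0.030) × 4.561 × 0.5366^(2/3) × 0.0016^(1/2) = 4.016 m³/s
V = Q/A = 4.016/4.561 = 0.8805 m/s

0.880 m/s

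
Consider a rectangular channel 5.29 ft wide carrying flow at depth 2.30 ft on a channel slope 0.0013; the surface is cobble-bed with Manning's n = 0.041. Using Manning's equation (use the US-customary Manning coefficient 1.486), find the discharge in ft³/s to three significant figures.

A = b·y = 5.29 × 2.30 = 12.17 ft²
P = b + 2y = 5.29 + 2×2.30 = 9.890 ft
R = A/P = 12.17/9.890 = 1.230 ft
Q = (1.486/n)·A·R^(2/3)·S^(1/2) = (1.486/0.041) × 12.17 × 1.230^(2/3) × 0.0013^(1/2) = 18.25 ft³/s

18.3 ft³/s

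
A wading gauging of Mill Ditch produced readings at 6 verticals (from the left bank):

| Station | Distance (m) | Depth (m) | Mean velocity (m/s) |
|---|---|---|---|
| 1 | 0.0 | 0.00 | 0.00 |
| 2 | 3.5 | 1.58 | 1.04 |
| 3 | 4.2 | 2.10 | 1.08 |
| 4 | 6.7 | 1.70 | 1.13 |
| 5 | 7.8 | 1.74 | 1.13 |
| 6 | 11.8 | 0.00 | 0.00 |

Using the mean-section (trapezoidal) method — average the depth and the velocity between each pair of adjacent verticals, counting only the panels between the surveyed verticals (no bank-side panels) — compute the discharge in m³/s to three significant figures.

Panel 1-2: Δb = 3.5 m, d̄ = (0.00+1.58)/2 = 0.79, v̄ = (0.00+1.04)/2 = 0.52 → q = 3.5×0.79×0.52 = 1.438 m³/s
Panel 2-3: Δb = 0.7 m, d̄ = (1.58+2.10)/2 = 1.84, v̄ = (1.04+1.08)/2 = 1.06 → q = 0.7×1.84×1.06 = 1.365 m³/s
Panel 3-4: Δb = 2.5 m, d̄ = (2.10+1.70)/2 = 1.9, v̄ = (1.08+1.13)/2 = 1.105 → q = 2.5×1.9×1.105 = 5.249 m³/s
Panel 4-5: Δb = 1.1 m, d̄ = (1.70+1.74)/2 = 1.72, v̄ = (1.13+1.13)/2 = 1.13 → q = 1.1×1.72×1.13 = 2.138 m³/s
Panel 5-6: Δb = 4 m, d̄ = (1.74+0.00)/2 = 0.87, v̄ = (1.13+0.00)/2 = 0.565 → q = 4×0.87×0.565 = 1.966 m³/s
Q = Σ q = 12.16 m³/s

12.2 m³/s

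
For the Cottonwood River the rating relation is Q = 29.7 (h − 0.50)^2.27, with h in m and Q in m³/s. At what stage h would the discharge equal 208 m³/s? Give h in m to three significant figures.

2.86 m

h − h₀ = (Q/C)^(1/b) = (208/29.7)^(1/2.27) = 2.357 m
h = 0.50 + 2.357 = 2.857 m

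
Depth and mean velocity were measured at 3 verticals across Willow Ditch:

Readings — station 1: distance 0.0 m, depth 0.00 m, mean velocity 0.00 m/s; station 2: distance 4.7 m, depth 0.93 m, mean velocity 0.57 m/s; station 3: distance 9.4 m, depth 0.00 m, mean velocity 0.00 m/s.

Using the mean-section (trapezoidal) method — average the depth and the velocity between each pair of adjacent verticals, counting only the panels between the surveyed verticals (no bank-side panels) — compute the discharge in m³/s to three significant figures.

1.25 m³/s

Panel 1-2: Δb = 4.7 m, d̄ = (0.00+0.93)/2 = 0.465, v̄ = (0.00+0.57)/2 = 0.285 → q = 4.7×0.465×0.285 = 0.6229 m³/s
Panel 2-3: Δb = 4.7 m, d̄ = (0.93+0.00)/2 = 0.465, v̄ = (0.57+0.00)/2 = 0.285 → q = 4.7×0.465×0.285 = 0.6229 m³/s
Q = Σ q = 1.246 m³/s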